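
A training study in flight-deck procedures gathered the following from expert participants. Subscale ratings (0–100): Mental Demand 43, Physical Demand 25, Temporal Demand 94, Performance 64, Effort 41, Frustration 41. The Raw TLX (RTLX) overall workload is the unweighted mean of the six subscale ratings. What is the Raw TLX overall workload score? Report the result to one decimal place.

Sum of ratings = 43 + 25 + 94 + 64 + 41 + 41 = 308.
RTLX = 308 / 6 = 51.3333 ≈ 51.3.

51.3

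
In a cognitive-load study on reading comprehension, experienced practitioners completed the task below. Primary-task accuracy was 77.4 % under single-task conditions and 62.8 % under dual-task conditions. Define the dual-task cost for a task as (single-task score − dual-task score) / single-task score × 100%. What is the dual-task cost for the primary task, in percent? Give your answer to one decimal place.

18.9

Cost = (77.4 − 62.8) / 77.4 × 100%
     = 14.6000 / 77.4 × 100% = 18.8630%.
≈ 18.9%.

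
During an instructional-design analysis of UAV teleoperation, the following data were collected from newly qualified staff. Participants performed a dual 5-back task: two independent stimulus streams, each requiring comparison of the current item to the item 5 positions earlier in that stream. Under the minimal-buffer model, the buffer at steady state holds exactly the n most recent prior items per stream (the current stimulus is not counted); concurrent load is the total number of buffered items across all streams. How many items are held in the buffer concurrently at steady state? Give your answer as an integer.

Each stream's buffer holds its 5 most recent prior items.
Two independent streams: 2 × 5 = 10 buffered items at steady state.

10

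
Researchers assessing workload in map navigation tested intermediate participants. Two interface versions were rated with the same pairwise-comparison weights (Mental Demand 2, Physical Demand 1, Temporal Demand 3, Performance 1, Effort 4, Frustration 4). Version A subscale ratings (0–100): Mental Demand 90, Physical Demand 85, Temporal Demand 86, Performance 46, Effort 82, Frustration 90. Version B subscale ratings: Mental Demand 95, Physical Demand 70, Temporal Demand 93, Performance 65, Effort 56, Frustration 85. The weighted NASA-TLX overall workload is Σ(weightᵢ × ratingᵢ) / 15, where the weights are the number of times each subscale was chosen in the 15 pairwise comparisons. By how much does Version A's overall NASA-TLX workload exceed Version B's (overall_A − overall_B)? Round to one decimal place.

5.9

Version A weighted sum = 2·90 + 1·85 + 3·86 + 1·46 + 4·82 + 4·90 = 180 + 85 + 258 + 46 + 328 + 360 = 1257; overall_A = 1257/15 = 83.8000.
Version B weighted sum = 2·95 + 1·70 + 3·93 + 1·65 + 4·56 + 4·85 = 190 + 70 + 279 + 65 + 224 + 340 = 1168; overall_B = 1168/15 = 77.8667.
Difference = 83.8000 − 77.8667 = 5.9333 ≈ 5.9.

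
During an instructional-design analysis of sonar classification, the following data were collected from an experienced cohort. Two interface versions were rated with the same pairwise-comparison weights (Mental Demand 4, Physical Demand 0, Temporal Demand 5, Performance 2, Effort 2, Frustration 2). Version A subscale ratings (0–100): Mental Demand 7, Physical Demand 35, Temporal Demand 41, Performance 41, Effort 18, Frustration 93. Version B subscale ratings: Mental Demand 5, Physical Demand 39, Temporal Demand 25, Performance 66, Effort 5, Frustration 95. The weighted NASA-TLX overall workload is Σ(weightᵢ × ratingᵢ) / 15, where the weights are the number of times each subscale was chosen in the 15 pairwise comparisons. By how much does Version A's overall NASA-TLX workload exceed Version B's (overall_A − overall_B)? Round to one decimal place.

4.0

Version A weighted sum = 4·7 + 0·35 + 5·41 + 2·41 + 2·18 + 2·93 = 28 + 0 + 205 + 82 + 36 + 186 = 537; overall_A = 537/15 = 35.8000.
Version B weighted sum = 4·5 + 0·39 + 5·25 + 2·66 + 2·5 + 2·95 = 20 + 0 + 125 + 132 + 10 + 190 = 477; overall_B = 477/15 = 31.8000.
Difference = 35.8000 − 31.8000 = 4.0000 ≈ 4.0.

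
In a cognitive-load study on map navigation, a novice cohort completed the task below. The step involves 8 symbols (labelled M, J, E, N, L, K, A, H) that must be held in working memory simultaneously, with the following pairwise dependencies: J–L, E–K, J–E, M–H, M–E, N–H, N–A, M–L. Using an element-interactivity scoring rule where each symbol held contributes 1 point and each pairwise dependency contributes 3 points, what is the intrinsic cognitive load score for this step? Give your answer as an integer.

Count of symbols held simultaneously: 8.
Count of pairwise dependencies listed: 8.
Element contribution: 8 × 1 = 8.
Interaction contribution: 8 × 3 = 24.
Intrinsic load = 8 + 24 = 32.

32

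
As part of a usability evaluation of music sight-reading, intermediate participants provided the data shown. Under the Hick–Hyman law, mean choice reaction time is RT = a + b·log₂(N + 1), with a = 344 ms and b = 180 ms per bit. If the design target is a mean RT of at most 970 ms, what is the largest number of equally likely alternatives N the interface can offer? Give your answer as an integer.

10

Set 344 + 180·log₂(N + 1) ≤ 970.
log₂(N + 1) ≤ (970 − 344) / 180 = 3.4778.
N + 1 ≤ 2^3.4778 = 11.1409.
N ≤ 10.1409, so the largest integer N is 10.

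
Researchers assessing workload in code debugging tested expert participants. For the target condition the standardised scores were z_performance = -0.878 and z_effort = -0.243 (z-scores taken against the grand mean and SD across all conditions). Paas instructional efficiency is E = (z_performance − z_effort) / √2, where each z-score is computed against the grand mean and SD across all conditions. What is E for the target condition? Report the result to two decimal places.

z_P − z_E = -0.878 − (-0.243) = -0.6350.
E = -0.6350 / √2 = -0.6350 / 1.41421 = -0.4490 ≈ -0.45.

-0.45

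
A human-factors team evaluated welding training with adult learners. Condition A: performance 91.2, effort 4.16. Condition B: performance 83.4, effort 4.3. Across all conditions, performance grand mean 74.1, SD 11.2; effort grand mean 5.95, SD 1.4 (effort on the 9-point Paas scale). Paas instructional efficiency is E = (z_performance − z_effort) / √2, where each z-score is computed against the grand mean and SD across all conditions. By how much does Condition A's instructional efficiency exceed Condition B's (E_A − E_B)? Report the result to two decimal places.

0.56

Condition A: z_P = (91.2 − 74.1)/11.2 = 1.5268; z_E = (4.16 − 5.95)/1.4 = -1.2786; E_A = (1.5268 − (-1.2786))/√2 = 1.9837.
Condition B: z_P = (83.4 − 74.1)/11.2 = 0.8304; z_E = (4.3 − 5.95)/1.4 = -1.1786; E_B = (0.8304 − (-1.1786))/√2 = 1.4206.
E_A − E_B = 1.9837 − 1.4206 = 0.5631 ≈ 0.56.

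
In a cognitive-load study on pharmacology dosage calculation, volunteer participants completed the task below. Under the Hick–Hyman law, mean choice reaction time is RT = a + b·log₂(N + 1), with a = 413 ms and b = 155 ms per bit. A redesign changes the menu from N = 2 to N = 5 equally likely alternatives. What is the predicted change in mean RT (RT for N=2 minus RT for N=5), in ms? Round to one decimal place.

RT(2) = 413 + 155·log₂(3) = 413 + 155·1.5850 = 658.6750 ms.
RT(5) = 413 + 155·log₂(6) = 413 + 155·2.5850 = 813.6750 ms.
Difference = 658.6750 − 813.6750 = -155.0000 ≈ -155.0 ms.

-155.0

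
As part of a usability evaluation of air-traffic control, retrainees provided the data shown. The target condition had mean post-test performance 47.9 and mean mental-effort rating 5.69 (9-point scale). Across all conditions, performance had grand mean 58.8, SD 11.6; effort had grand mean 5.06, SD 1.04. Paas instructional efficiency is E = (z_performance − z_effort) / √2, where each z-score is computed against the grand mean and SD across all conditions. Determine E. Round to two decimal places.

-1.09

z_performance = (47.9 − 58.8) / 11.6 = -10.9000 / 11.6 = -0.9397.
z_effort = (5.69 − 5.06) / 1.04 = 0.6300 / 1.04 = 0.6058.
z_P − z_E = -0.9397 − 0.6058 = -1.5455.
E = -1.5455 / √2 = -1.5455 / 1.41421 = -1.0928 ≈ -1.09.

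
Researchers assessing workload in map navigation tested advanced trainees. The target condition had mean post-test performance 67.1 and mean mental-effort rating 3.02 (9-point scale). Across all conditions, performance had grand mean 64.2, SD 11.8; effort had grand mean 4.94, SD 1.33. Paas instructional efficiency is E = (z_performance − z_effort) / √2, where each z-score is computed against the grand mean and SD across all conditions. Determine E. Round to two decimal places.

1.19

z_performance = (67.1 − 64.2) / 11.8 = 2.9000 / 11.8 = 0.2458.
z_effort = (3.02 − 4.94) / 1.33 = -1.9200 / 1.33 = -1.4436.
z_P − z_E = 0.2458 − (-1.4436) = 1.6894.
E = 1.6894 / √2 = 1.6894 / 1.41421 = 1.1946 ≈ 1.19.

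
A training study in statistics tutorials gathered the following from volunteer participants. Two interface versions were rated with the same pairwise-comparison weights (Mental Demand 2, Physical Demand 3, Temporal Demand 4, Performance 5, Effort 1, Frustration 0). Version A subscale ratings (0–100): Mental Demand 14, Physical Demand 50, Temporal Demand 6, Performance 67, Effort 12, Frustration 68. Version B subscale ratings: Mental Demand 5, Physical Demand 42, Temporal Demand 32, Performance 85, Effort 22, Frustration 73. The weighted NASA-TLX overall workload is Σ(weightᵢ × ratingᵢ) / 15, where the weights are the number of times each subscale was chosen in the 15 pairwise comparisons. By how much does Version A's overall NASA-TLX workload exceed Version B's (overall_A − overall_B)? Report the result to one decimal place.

-10.8

Version A weighted sum = 2·14 + 3·50 + 4·6 + 5·67 + 1·12 + 0·68 = 28 + 150 + 24 + 335 + 12 + 0 = 549; overall_A = 549/15 = 36.6000.
Version B weighted sum = 2·5 + 3·42 + 4·32 + 5·85 + 1·22 + 0·73 = 10 + 126 + 128 + 425 + 22 + 0 = 711; overall_B = 711/15 = 47.4000.
Difference = 36.6000 − 47.4000 = -10.8000 ≈ -10.8.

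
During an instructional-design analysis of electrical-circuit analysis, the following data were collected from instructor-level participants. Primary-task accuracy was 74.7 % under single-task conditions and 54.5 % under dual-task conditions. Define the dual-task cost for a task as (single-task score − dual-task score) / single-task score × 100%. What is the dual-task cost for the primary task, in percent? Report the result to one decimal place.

Cost = (74.7 − 54.5) / 74.7 × 100%
     = 20.2000 / 74.7 × 100% = 27.0415%.
≈ 27.0%.

27.0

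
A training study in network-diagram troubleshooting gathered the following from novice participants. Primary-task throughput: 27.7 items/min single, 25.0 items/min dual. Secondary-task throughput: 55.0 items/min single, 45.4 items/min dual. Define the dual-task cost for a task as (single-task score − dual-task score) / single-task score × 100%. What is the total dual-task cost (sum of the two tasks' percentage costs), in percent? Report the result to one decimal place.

27.2

Primary cost = (27.7 − 25.0) / 27.7 × 100% = 9.7473%.
Secondary cost = (55.0 − 45.4) / 55.0 × 100% = 17.4545%.
Total = 9.7473% + 17.4545% = 27.2018% ≈ 27.2%.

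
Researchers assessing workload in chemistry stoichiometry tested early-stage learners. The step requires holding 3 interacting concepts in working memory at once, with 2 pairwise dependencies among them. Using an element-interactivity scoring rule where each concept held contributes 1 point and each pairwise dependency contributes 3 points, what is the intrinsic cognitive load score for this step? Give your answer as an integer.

Element contribution: 3 × 1 = 3.
Interaction contribution: 2 × 3 = 6.
Intrinsic load = 3 + 6 = 9.

9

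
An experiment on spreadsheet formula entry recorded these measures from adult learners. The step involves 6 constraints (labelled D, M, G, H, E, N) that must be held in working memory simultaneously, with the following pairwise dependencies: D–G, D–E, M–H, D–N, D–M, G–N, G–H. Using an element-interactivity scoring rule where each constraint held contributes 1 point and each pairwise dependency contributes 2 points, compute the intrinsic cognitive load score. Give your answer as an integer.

Count of constraints held simultaneously: 6.
Count of pairwise dependencies listed: 7.
Element contribution: 6 × 1 = 6.
Interaction contribution: 7 × 2 = 14.
Intrinsic load = 6 + 14 = 20.

20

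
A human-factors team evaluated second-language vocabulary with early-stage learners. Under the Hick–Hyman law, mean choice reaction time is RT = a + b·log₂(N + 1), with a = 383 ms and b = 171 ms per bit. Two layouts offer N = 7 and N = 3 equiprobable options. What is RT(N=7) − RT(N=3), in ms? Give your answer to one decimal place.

171.0

RT(7) = 383 + 171·log₂(8) = 383 + 171·3.0000 = 896.0000 ms.
RT(3) = 383 + 171·log₂(4) = 383 + 171·2.0000 = 725.0000 ms.
Difference = 896.0000 − 725.0000 = 171.0000 ≈ 171.0 ms.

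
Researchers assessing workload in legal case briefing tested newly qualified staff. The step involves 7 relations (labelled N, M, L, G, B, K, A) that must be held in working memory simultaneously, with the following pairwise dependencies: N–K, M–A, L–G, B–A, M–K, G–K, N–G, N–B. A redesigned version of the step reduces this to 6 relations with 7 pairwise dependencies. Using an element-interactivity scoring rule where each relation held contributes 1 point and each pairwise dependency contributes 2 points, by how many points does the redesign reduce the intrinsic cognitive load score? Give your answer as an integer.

Original: 7 × 1 + 8 × 2 = 7 + 16 = 23.
Redesigned: 6 × 1 + 7 × 2 = 6 + 14 = 20.
Reduction = 23 − 20 = 3.

3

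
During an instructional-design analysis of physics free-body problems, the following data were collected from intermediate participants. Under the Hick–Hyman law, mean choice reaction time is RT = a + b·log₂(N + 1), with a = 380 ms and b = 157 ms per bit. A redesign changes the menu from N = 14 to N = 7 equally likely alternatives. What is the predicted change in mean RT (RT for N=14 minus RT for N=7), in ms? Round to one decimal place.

RT(14) = 380 + 157·log₂(15) = 380 + 157·3.9069 = 993.3833 ms.
RT(7) = 380 + 157·log₂(8) = 380 + 157·3.0000 = 851.0000 ms.
Difference = 993.3833 − 851.0000 = 142.3833 ≈ 142.4 ms.

142.4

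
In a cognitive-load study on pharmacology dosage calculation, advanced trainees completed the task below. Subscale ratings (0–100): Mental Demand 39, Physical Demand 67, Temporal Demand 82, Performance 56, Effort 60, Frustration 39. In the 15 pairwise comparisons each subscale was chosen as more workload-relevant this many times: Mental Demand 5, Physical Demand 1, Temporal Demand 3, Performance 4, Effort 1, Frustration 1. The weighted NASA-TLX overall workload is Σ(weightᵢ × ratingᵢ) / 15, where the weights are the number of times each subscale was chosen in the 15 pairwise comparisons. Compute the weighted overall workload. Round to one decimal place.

The tallies are the weights (they sum to 15).
Weighted sum = 5·39 + 1·67 + 3·82 + 4·56 + 1·60 + 1·39
            = 195 + 67 + 246 + 224 + 60 + 39 = 831.
Overall workload = 831 / 15 = 55.4000 ≈ 55.4.

55.4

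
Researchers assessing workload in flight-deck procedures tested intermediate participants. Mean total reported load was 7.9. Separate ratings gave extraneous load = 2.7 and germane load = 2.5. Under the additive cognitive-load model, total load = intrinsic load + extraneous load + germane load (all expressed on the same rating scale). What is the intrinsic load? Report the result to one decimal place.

intrinsic load = total − extraneous − germane
             = 7.9 − 2.7 − 2.5 = 2.7.

2.7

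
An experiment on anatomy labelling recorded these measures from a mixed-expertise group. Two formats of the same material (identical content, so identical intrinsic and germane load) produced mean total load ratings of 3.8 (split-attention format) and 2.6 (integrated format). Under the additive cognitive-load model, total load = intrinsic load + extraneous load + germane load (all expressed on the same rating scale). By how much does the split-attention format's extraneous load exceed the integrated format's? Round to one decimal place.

1.2

Intrinsic and germane load are equal across formats, so the difference in total load equals the difference in extraneous load.
Extraneous-load difference = 3.8 − 2.6 = 1.2.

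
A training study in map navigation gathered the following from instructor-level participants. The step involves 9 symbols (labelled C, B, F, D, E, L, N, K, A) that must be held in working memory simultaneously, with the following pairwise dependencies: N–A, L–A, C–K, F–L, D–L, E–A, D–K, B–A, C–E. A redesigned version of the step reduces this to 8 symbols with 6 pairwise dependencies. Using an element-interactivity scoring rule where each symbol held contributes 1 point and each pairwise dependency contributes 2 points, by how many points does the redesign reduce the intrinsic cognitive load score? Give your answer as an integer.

Original: 9 × 1 + 9 × 2 = 9 + 18 = 27.
Redesigned: 8 × 1 + 6 × 2 = 8 + 12 = 20.
Reduction = 27 − 20 = 7.

7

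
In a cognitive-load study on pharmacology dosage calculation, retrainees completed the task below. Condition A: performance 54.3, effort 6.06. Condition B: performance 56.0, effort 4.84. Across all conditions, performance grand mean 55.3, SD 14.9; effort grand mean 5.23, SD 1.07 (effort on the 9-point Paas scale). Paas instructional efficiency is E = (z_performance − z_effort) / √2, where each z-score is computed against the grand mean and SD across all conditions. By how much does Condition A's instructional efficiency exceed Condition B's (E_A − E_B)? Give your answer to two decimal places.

Condition A: z_P = (54.3 − 55.3)/14.9 = -0.0671; z_E = (6.06 − 5.23)/1.07 = 0.7757; E_A = (-0.0671 − 0.7757)/√2 = -0.5959.
Condition B: z_P = (56.0 − 55.3)/14.9 = 0.0470; z_E = (4.84 − 5.23)/1.07 = -0.3645; E_B = (0.0470 − (-0.3645))/√2 = 0.2910.
E_A − E_B = -0.5959 − 0.2910 = -0.8869 ≈ -0.89.

-0.89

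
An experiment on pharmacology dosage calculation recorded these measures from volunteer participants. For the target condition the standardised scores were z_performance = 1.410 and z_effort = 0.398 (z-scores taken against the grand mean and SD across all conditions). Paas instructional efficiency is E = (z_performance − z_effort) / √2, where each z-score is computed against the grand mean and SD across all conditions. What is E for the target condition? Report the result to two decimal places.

z_P − z_E = 1.410 − 0.398 = 1.0120.
E = 1.0120 / √2 = 1.0120 / 1.41421 = 0.7156 ≈ 0.72.

0.72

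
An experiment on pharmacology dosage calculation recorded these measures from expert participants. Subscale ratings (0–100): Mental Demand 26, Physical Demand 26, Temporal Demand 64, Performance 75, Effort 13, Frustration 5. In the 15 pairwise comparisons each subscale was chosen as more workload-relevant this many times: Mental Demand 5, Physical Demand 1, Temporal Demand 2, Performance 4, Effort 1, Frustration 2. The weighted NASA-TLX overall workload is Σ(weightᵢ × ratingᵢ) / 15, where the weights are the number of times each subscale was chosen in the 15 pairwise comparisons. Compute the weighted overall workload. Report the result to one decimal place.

40.5

The tallies are the weights (they sum to 15).
Weighted sum = 5·26 + 1·26 + 2·64 + 4·75 + 1·13 + 2·5
            = 130 + 26 + 128 + 300 + 13 + 10 = 607.
Overall workload = 607 / 15 = 40.4667 ≈ 40.5.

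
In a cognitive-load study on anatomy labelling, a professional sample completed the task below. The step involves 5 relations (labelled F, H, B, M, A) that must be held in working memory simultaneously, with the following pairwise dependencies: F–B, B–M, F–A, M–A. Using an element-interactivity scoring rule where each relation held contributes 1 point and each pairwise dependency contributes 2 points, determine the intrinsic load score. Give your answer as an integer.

Count of relations held simultaneously: 5.
Count of pairwise dependencies listed: 4.
Element contribution: 5 × 1 = 5.
Interaction contribution: 4 × 2 = 8.
Intrinsic load = 5 + 8 = 13.

13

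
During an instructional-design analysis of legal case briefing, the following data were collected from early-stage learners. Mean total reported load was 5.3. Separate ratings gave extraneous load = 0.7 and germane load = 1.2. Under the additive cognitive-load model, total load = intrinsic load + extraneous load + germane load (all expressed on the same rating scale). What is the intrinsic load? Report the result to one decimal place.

3.4

intrinsic load = total − extraneous − germane
             = 5.3 − 0.7 − 1.2 = 3.4.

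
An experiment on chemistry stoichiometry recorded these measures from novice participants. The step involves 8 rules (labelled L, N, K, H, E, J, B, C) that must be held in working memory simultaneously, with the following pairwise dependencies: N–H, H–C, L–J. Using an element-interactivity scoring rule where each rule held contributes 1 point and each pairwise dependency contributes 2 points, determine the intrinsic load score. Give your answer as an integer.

14

Count of rules held simultaneously: 8.
Count of pairwise dependencies listed: 3.
Element contribution: 8 × 1 = 8.
Interaction contribution: 3 × 2 = 6.
Intrinsic load = 8 + 6 = 14.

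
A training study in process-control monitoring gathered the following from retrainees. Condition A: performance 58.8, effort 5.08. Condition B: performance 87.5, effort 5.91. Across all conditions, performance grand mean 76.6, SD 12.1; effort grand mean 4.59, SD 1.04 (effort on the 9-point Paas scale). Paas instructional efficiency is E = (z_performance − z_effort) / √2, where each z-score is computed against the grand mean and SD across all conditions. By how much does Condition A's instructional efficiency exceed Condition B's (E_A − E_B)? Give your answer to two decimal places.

Condition A: z_P = (58.8 − 76.6)/12.1 = -1.4711; z_E = (5.08 − 4.59)/1.04 = 0.4712; E_A = (-1.4711 − 0.4712)/√2 = -1.3734.
Condition B: z_P = (87.5 − 76.6)/12.1 = 0.9008; z_E = (5.91 − 4.59)/1.04 = 1.2692; E_B = (0.9008 − 1.2692)/√2 = -0.2605.
E_A − E_B = -1.3734 − (-0.2605) = -1.1129 ≈ -1.11.

-1.11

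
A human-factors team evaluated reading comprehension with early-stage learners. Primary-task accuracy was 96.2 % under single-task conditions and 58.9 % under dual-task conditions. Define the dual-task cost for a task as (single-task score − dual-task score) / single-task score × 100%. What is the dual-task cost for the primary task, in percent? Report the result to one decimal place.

Cost = (96.2 − 58.9) / 96.2 × 100%
     = 37.3000 / 96.2 × 100% = 38.7734%.
≈ 38.8%.

38.8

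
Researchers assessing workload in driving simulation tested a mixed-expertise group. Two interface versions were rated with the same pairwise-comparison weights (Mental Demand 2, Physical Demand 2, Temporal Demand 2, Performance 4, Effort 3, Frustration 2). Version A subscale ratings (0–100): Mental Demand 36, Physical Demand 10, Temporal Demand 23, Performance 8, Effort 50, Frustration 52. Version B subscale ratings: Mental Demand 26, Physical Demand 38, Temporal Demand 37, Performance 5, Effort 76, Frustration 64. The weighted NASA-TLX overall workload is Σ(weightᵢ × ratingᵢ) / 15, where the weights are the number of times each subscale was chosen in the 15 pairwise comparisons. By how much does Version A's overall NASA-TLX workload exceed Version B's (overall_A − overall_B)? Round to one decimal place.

-10.3

Version A weighted sum = 2·36 + 2·10 + 2·23 + 4·8 + 3·50 + 2·52 = 72 + 20 + 46 + 32 + 150 + 104 = 424; overall_A = 424/15 = 28.2667.
Version B weighted sum = 2·26 + 2·38 + 2·37 + 4·5 + 3·76 + 2·64 = 52 + 76 + 74 + 20 + 228 + 128 = 578; overall_B = 578/15 = 38.5333.
Difference = 28.2667 − 38.5333 = -10.2666 ≈ -10.3.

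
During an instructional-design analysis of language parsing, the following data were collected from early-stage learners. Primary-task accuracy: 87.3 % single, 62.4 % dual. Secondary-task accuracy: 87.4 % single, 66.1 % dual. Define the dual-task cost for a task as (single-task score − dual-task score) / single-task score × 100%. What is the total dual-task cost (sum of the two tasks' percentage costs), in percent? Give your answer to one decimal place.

Primary cost = (87.3 − 62.4) / 87.3 × 100% = 28.5223%.
Secondary cost = (87.4 − 66.1) / 87.4 × 100% = 24.3707%.
Total = 28.5223% + 24.3707% = 52.8930% ≈ 52.9%.

52.9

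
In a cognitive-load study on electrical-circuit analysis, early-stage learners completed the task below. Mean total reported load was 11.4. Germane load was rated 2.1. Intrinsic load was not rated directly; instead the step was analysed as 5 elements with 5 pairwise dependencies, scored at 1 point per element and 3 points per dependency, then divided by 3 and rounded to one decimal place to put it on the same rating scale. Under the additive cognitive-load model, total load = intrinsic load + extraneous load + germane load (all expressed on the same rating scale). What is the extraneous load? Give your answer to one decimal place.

2.6

Intrinsic (element-interactivity): (5 × 1 + 5 × 3) / 3 = 20 / 3 = 6.6667 → 6.7.
extraneous load = total − intrinsic − germane
             = 11.4 − 6.7 − 2.1 = 2.6.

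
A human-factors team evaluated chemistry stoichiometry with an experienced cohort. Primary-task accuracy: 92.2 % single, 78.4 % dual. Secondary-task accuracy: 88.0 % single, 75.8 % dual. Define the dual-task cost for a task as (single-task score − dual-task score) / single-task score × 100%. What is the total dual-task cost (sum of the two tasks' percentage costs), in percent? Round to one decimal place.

Primary cost = (92.2 − 78.4) / 92.2 × 100% = 14.9675%.
Secondary cost = (88.0 − 75.8) / 88.0 × 100% = 13.8636%.
Total = 14.9675% + 13.8636% = 28.8311% ≈ 28.8%.

28.8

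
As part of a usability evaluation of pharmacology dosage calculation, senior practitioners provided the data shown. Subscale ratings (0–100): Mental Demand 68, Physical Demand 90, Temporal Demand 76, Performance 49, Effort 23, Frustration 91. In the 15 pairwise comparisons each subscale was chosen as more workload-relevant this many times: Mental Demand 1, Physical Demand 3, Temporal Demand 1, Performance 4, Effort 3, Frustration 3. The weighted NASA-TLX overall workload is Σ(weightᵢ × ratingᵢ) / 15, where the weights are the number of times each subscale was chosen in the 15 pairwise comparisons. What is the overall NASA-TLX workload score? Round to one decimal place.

63.5

The tallies are the weights (they sum to 15).
Weighted sum = 1·68 + 3·90 + 1·76 + 4·49 + 3·23 + 3·91
            = 68 + 270 + 76 + 196 + 69 + 273 = 952.
Overall workload = 952 / 15 = 63.4667 ≈ 63.5.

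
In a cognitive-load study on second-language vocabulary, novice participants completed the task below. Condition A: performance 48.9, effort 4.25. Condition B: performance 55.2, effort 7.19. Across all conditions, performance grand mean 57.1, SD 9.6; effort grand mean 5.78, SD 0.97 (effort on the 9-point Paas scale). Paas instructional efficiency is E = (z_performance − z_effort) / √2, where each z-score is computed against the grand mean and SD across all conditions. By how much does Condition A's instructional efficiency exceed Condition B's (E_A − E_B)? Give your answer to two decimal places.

Condition A: z_P = (48.9 − 57.1)/9.6 = -0.8542; z_E = (4.25 − 5.78)/0.97 = -1.5773; E_A = (-0.8542 − (-1.5773))/√2 = 0.5113.
Condition B: z_P = (55.2 − 57.1)/9.6 = -0.1979; z_E = (7.19 − 5.78)/0.97 = 1.4536; E_B = (-0.1979 − 1.4536)/√2 = -1.1678.
E_A − E_B = 0.5113 − (-1.1678) = 1.6791 ≈ 1.68.

1.68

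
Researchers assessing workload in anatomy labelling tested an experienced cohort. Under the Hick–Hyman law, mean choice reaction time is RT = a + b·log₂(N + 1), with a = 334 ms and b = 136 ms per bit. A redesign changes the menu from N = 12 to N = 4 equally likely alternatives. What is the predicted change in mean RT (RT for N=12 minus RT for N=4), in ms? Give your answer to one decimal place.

RT(12) = 334 + 136·log₂(13) = 334 + 136·3.7004 = 837.2544 ms.
RT(4) = 334 + 136·log₂(5) = 334 + 136·2.3219 = 649.7784 ms.
Difference = 837.2544 − 649.7784 = 187.4760 ≈ 187.5 ms.

187.5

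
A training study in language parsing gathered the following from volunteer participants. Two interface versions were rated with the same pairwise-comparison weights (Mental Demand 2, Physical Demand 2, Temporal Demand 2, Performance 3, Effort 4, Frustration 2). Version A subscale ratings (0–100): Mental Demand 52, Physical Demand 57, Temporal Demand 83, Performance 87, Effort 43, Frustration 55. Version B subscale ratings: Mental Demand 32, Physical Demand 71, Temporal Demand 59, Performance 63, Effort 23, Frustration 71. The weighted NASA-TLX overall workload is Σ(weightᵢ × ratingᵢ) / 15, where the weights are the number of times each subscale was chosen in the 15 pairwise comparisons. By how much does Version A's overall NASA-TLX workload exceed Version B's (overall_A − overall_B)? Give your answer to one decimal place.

Version A weighted sum = 2·52 + 2·57 + 2·83 + 3·87 + 4·43 + 2·55 = 104 + 114 + 166 + 261 + 172 + 110 = 927; overall_A = 927/15 = 61.8000.
Version B weighted sum = 2·32 + 2·71 + 2·59 + 3·63 + 4·23 + 2·71 = 64 + 142 + 118 + 189 + 92 + 142 = 747; overall_B = 747/15 = 49.8000.
Difference = 61.8000 − 49.8000 = 12.0000 ≈ 12.0.

12.0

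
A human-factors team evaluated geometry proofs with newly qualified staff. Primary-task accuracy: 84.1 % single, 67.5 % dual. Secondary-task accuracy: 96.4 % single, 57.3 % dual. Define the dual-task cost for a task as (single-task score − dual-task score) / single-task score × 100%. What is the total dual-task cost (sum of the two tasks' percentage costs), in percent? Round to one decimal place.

Primary cost = (84.1 − 67.5) / 84.1 × 100% = 19.7384%.
Secondary cost = (96.4 − 57.3) / 96.4 × 100% = 40.5602%.
Total = 19.7384% + 40.5602% = 60.2986% ≈ 60.3%.

60.3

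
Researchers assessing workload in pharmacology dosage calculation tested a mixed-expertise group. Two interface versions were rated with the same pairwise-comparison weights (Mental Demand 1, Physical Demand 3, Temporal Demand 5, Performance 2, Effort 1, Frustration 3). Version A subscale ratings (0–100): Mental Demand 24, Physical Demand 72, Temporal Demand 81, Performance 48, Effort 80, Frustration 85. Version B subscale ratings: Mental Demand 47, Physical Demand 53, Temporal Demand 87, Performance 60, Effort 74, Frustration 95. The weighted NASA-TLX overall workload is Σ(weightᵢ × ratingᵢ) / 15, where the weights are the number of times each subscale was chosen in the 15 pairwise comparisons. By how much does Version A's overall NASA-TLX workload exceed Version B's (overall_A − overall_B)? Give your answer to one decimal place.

-2.9

Version A weighted sum = 1·24 + 3·72 + 5·81 + 2·48 + 1·80 + 3·85 = 24 + 216 + 405 + 96 + 80 + 255 = 1076; overall_A = 1076/15 = 71.7333.
Version B weighted sum = 1·47 + 3·53 + 5·87 + 2·60 + 1·74 + 3·95 = 47 + 159 + 435 + 120 + 74 + 285 = 1120; overall_B = 1120/15 = 74.6667.
Difference = 71.7333 − 74.6667 = -2.9334 ≈ -2.9.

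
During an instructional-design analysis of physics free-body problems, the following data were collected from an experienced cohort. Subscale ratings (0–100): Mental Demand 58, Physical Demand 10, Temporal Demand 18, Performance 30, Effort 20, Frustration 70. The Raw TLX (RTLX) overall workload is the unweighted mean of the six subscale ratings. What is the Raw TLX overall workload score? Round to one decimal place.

34.3

Sum of ratings = 58 + 10 + 18 + 30 + 20 + 70 = 206.
RTLX = 206 / 6 = 34.3333 ≈ 34.3.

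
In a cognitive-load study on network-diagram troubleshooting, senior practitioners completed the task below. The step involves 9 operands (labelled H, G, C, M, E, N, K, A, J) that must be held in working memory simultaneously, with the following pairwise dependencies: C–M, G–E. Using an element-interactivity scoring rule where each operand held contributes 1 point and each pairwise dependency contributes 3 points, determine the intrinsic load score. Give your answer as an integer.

Count of operands held simultaneously: 9.
Count of pairwise dependencies listed: 2.
Element contribution: 9 × 1 = 9.
Interaction contribution: 2 × 3 = 6.
Intrinsic load = 9 + 6 = 15.

15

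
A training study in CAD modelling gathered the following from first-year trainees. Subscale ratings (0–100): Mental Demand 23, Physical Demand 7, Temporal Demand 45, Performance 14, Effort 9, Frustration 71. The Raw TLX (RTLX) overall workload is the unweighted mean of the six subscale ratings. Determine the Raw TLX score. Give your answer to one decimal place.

Sum of ratings = 23 + 7 + 45 + 14 + 9 + 71 = 169.
RTLX = 169 / 6 = 28.1667 ≈ 28.2.

28.2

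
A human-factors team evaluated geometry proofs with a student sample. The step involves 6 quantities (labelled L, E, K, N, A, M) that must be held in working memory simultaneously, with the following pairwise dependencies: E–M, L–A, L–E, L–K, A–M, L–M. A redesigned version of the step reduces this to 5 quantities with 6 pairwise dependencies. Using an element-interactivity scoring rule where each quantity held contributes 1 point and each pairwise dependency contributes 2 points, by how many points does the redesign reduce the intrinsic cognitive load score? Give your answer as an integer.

Original: 6 × 1 + 6 × 2 = 6 + 12 = 18.
Redesigned: 5 × 1 + 6 × 2 = 5 + 12 = 17.
Reduction = 18 − 17 = 1.

1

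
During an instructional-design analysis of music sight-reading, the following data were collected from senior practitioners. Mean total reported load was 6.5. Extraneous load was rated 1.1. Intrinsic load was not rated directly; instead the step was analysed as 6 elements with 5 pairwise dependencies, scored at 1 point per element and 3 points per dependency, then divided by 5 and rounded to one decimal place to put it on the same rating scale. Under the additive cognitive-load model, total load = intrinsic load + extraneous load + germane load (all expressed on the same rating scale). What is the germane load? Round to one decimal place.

1.2

Intrinsic (element-interactivity): (6 × 1 + 5 × 3) / 5 = 21 / 5 = 4.2000 → 4.2.
germane load = total − intrinsic − extraneous
             = 6.5 − 4.2 − 1.1 = 1.2.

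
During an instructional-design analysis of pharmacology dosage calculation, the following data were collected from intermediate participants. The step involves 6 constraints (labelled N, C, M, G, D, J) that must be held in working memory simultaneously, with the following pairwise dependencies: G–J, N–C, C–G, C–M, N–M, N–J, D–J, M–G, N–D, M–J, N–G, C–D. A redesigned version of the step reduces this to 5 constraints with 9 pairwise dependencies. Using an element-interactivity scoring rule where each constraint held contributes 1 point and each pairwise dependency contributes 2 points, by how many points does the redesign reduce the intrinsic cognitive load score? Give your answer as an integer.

Original: 6 × 1 + 12 × 2 = 6 + 24 = 30.
Redesigned: 5 × 1 + 9 × 2 = 5 + 18 = 23.
Reduction = 30 − 23 = 7.

7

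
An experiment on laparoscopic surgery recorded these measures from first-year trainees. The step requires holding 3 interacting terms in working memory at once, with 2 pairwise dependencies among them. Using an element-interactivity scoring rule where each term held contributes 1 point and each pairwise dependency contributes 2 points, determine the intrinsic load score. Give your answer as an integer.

Element contribution: 3 × 1 = 3.
Interaction contribution: 2 × 2 = 4.
Intrinsic load = 3 + 4 = 7.

7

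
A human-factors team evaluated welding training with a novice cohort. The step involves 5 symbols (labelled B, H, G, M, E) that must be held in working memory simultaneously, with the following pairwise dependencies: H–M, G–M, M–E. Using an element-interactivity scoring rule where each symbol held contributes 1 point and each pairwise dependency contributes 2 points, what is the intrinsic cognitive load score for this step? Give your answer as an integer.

Count of symbols held simultaneously: 5.
Count of pairwise dependencies listed: 3.
Element contribution: 5 × 1 = 5.
Interaction contribution: 3 × 2 = 6.
Intrinsic load = 5 + 6 = 11.

11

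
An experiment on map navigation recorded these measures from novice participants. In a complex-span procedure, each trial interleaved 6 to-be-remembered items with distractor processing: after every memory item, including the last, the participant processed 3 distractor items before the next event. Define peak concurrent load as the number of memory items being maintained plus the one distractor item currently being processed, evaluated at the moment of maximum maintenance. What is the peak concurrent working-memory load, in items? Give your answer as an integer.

Maintenance is greatest during the distractor(s) after memory item 6: all 6 memory items are being held.
One distractor item is concurrently being processed.
Peak concurrent load = 6 + 1 = 7 items.

7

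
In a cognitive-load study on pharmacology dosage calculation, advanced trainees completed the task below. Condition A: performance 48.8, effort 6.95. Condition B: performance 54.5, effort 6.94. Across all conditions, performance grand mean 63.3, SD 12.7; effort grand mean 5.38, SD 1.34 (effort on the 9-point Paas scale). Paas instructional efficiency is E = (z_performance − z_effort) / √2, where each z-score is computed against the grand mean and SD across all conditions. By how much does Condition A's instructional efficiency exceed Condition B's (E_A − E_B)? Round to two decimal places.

-0.32

Condition A: z_P = (48.8 − 63.3)/12.7 = -1.1417; z_E = (6.95 − 5.38)/1.34 = 1.1716; E_A = (-1.1417 − 1.1716)/√2 = -1.6358.
Condition B: z_P = (54.5 − 63.3)/12.7 = -0.6929; z_E = (6.94 − 5.38)/1.34 = 1.1642; E_B = (-0.6929 − 1.1642)/√2 = -1.3132.
E_A − E_B = -1.6358 − (-1.3132) = -0.3226 ≈ -0.32.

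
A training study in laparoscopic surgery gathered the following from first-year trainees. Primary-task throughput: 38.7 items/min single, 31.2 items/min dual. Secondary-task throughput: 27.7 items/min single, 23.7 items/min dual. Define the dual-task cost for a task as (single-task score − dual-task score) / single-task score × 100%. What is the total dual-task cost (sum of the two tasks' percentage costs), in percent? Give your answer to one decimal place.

33.8

Primary cost = (38.7 − 31.2) / 38.7 × 100% = 19.3798%.
Secondary cost = (27.7 − 23.7) / 27.7 × 100% = 14.4404%.
Total = 19.3798% + 14.4404% = 33.8202% ≈ 33.8%.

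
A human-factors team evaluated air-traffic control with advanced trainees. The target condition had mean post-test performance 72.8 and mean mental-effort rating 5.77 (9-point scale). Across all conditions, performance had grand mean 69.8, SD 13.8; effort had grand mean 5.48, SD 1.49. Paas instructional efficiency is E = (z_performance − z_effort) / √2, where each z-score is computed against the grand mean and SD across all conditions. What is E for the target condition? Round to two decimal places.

0.02

z_performance = (72.8 − 69.8) / 13.8 = 3.0000 / 13.8 = 0.2174.
z_effort = (5.77 − 5.48) / 1.49 = 0.2900 / 1.49 = 0.1946.
z_P − z_E = 0.2174 − 0.1946 = 0.0228.
E = 0.0228 / √2 = 0.0228 / 1.41421 = 0.0161 ≈ 0.02.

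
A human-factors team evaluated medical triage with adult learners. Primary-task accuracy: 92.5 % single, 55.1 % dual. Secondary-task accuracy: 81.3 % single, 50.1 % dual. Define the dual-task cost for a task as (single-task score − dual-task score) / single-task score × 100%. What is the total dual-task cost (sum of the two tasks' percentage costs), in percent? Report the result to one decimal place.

78.8

Primary cost = (92.5 − 55.1) / 92.5 × 100% = 40.4324%.
Secondary cost = (81.3 − 50.1) / 81.3 × 100% = 38.3764%.
Total = 40.4324% + 38.3764% = 78.8088% ≈ 78.8%.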